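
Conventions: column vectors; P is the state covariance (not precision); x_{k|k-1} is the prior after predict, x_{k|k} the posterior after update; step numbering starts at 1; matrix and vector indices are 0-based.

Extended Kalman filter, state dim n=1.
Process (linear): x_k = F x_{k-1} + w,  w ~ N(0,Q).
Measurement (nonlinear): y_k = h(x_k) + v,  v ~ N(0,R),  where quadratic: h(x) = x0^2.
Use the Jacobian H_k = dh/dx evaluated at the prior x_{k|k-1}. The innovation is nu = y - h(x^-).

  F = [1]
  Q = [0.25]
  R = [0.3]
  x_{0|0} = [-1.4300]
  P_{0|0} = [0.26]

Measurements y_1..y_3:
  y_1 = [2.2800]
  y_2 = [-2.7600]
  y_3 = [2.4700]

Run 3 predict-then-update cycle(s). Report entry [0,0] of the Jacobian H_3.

H_jac[0,0] = -0.0225

step 1: x^-=[-1.4300]  P^-=[0.5100]  H_jac=[-2.8600]  S=[4.4716]  K=[-0.3262]  nu=[0.2351]  x^+=[-1.5067]  P^+=[0.0342]
step 2: x^-=[-1.5067]  P^-=[0.2842]  H_jac=[-3.0134]  S=[2.8808]  K=[-0.2973]  nu=[-5.0301]  x^+=[-0.0113]  P^+=[0.0296]
step 3: x^-=[-0.0113]  P^-=[0.2796]  H_jac=[-0.0225]  S=[0.3001]  K=[-0.0210]  nu=[2.4699]  x^+=[-0.0631]  P^+=[0.2795]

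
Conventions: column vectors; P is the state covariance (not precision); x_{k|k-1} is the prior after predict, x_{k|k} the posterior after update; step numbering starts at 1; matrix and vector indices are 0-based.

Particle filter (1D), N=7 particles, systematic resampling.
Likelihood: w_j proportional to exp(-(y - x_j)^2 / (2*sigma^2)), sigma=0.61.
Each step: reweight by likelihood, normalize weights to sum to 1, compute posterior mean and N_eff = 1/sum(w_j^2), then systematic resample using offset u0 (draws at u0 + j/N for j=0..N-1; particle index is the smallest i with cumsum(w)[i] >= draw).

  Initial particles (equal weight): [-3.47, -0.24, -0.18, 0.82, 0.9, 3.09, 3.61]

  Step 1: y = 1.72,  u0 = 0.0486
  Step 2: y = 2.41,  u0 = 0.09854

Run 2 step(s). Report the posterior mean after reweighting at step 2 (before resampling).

step 1: w=[0.0000, 0.0068, 0.0093, 0.3990, 0.4800, 0.0951, 0.0098]  mean=1.0851  Neff=2.5067  idx=[3, 3, 3, 4, 4, 4, 5]
step 2: w=[0.0430, 0.0430, 0.0430, 0.0601, 0.0601, 0.0601, 0.6907]  mean=2.4024  Neff=2.0264  idx=[2, 4, 6, 6, 6, 6, 6]

post_mean = 2.4024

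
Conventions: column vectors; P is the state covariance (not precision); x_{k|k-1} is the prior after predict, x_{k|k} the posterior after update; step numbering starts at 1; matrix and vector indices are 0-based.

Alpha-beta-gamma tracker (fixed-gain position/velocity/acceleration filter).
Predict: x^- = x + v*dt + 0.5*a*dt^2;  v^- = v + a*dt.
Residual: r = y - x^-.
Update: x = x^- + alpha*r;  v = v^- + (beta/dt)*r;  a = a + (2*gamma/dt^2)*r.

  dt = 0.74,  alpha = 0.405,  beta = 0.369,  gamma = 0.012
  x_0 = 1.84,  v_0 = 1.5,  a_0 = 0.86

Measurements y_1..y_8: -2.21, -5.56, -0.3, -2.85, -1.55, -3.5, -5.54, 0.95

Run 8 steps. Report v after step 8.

step 1: x_pred=3.1855  r=-5.3955  x^+=1.0003  v^+=-0.5540  a^+=0.6235
step 2: x_pred=0.7610  r=-6.3210  x^+=-1.7990  v^+=-3.2446  a^+=0.3465
step 3: x_pred=-4.1051  r=3.8051  x^+=-2.5640  v^+=-1.0908  a^+=0.5133
step 4: x_pred=-3.2307  r=0.3807  x^+=-3.0765  v^+=-0.5211  a^+=0.5299
step 5: x_pred=-3.3171  r=1.7671  x^+=-2.6014  v^+=0.7522  a^+=0.6074
step 6: x_pred=-1.8785  r=-1.6215  x^+=-2.5352  v^+=0.3931  a^+=0.5363
step 7: x_pred=-2.0975  r=-3.4425  x^+=-3.4917  v^+=-0.9267  a^+=0.3854
step 8: x_pred=-4.0719  r=5.0219  x^+=-2.0380  v^+=1.8627  a^+=0.6055

v_post = 1.8627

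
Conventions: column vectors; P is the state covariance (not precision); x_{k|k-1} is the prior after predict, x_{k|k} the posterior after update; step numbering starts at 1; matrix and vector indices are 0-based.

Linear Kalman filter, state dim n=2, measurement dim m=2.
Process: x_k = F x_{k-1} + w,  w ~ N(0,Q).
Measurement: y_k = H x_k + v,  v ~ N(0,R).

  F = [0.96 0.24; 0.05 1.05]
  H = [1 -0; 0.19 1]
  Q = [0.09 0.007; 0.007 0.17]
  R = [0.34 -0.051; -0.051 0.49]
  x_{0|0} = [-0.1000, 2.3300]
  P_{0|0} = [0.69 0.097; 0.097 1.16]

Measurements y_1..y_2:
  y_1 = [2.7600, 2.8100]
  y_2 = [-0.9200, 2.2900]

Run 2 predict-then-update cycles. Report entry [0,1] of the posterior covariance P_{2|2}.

P_post[0,1] = -0.0071

step 1: x^-=[0.4632, 2.4415]  P^-=[0.8374 0.4314; 0.4314 1.4608]  S=[1.1774 0.5395; 0.5395 2.1450]  K=[0.6613 0.1090; 0.0416 0.7088]  nu=[2.2968, 0.2805]  x^+=[2.0127, 2.7359]  P^+=[0.2193 -0.0220; -0.0220 0.3494]
step 2: x^-=[2.5888, 2.9733]  P^-=[0.3021 0.0831; 0.0831 0.5534]  S=[0.6421 0.0895; 0.0895 1.0859]  K=[0.4577 0.0917; 0.0570 0.5195]  nu=[-3.5088, -1.1752]  x^+=[0.8751, 2.1627]  P^+=[0.1509 -0.0071; -0.0071 0.2530]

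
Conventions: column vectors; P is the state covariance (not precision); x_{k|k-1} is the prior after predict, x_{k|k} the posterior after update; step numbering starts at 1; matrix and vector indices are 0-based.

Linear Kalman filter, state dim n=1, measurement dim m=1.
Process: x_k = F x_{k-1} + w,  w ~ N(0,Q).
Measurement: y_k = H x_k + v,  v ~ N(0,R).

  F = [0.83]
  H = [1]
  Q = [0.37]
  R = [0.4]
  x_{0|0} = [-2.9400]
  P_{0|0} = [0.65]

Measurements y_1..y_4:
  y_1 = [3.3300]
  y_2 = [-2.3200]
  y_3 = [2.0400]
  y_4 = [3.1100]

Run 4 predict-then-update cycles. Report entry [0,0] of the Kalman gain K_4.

K[0,0] = 0.5685

step 1: x^-=[-2.4402]  P^-=[0.8178]  S=[1.2178]  K=[0.6715]  nu=[5.7702]  x^+=[1.4347]  P^+=[0.2686]
step 2: x^-=[1.1908]  P^-=[0.5550]  S=[0.9550]  K=[0.5812]  nu=[-3.5108]  x^+=[-0.8496]  P^+=[0.2325]
step 3: x^-=[-0.7052]  P^-=[0.5301]  S=[0.9301]  K=[0.5700]  nu=[2.7452]  x^+=[0.8595]  P^+=[0.2280]
step 4: x^-=[0.7134]  P^-=[0.5271]  S=[0.9271]  K=[0.5685]  nu=[2.3966]  x^+=[2.0759]  P^+=[0.2274]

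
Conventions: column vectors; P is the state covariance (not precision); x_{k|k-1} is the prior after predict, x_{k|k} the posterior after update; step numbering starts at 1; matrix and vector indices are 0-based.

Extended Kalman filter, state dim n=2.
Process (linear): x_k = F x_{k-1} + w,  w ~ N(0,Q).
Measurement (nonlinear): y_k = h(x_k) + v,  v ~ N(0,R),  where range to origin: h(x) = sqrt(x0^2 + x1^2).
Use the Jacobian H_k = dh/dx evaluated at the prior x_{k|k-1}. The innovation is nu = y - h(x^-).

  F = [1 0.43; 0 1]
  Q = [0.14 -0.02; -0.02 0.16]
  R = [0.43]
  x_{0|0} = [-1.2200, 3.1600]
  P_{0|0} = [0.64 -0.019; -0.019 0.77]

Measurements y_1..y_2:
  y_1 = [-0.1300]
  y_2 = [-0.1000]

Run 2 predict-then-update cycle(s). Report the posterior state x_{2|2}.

step 1: x^-=[0.1388, 3.1600]  P^-=[0.9060 0.2921; 0.2921 0.9300]  H_jac=[0.0439 0.9990]  S=[1.3856]  K=[0.2393; 0.6798]  nu=[-3.2930]  x^+=[-0.6493, 0.9214]  P^+=[0.8267 0.0667; 0.0667 0.2897]
step 2: x^-=[-0.2531, 0.9214]  P^-=[1.0776 0.1712; 0.1712 0.4497]  H_jac=[-0.2649 0.9643]  S=[0.8362]  K=[-0.1438; 0.4643]  nu=[-1.0555]  x^+=[-0.1013, 0.4313]  P^+=[1.0603 0.2271; 0.2271 0.2694]

x_post = [-0.1013, 0.4313]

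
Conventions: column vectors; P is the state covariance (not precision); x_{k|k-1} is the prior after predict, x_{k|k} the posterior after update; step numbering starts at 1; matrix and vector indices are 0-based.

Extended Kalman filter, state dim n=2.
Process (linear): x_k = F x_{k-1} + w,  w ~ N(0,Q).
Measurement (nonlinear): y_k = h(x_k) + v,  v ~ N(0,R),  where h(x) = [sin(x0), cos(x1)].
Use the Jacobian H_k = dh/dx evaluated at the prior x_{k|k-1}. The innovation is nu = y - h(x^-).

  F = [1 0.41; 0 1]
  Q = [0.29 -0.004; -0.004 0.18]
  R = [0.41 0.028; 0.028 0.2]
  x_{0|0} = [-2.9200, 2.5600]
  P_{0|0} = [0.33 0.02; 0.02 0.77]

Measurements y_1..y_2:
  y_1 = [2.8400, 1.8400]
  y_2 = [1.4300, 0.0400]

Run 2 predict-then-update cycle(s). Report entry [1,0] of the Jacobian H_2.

step 1: x^-=[-1.8704, 2.5600]  P^-=[0.7658 0.3317; 0.3317 0.9500]  H_jac=[-0.2951 0.0000; 0.0000 -0.5494]  S=[0.4767 0.0818; 0.0818 0.4867]  K=[-0.4221 -0.3035; -0.0220 -1.0686]  nu=[3.7955, 2.6756]  x^+=[-4.2844, -0.3828]  P^+=[0.6151 0.1320; 0.1320 0.3902]
step 2: x^-=[-4.4413, -0.3828]  P^-=[1.0790 0.2880; 0.2880 0.5702]  H_jac=[-0.2678 0.0000; 0.0000 0.3735]  S=[0.4874 -0.0008; -0.0008 0.2795]  K=[-0.5922 0.3831; -0.1570 0.7614]  nu=[0.4665, -0.8876]  x^+=[-5.0576, -1.1318]  P^+=[0.8667 0.1607; 0.1607 0.3959]

H_jac[1,0] = 0.0000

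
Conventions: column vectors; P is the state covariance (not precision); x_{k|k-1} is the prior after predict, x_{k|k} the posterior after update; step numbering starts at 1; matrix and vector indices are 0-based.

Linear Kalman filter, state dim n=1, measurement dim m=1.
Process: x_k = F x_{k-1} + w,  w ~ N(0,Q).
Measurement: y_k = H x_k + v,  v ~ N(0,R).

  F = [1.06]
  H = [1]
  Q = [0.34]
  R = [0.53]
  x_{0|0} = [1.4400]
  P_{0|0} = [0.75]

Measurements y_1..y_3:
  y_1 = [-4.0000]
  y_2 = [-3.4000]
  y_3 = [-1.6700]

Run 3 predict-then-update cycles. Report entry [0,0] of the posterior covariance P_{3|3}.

step 1: x^-=[1.5264]  P^-=[1.1827]  S=[1.7127]  K=[0.6905]  nu=[-5.5264]  x^+=[-2.2898]  P^+=[0.3660]
step 2: x^-=[-2.4272]  P^-=[0.7512]  S=[1.2812]  K=[0.5863]  nu=[-0.9728]  x^+=[-2.9976]  P^+=[0.3108]
step 3: x^-=[-3.1775]  P^-=[0.6892]  S=[1.2192]  K=[0.5653]  nu=[1.5075]  x^+=[-2.3253]  P^+=[0.2996]

P_post[0,0] = 0.2996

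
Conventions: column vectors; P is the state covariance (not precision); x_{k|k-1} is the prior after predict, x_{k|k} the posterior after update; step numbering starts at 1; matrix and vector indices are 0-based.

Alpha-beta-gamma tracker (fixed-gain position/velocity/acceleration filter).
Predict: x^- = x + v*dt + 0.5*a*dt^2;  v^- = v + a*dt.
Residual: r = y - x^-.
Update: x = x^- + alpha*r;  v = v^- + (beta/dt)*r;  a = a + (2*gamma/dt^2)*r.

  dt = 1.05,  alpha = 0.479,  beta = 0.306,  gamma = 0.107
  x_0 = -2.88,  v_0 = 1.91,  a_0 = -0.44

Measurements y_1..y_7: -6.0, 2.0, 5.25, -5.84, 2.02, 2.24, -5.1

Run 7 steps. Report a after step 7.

a_post = -1.2000

step 1: x_pred=-1.1170  r=-4.8830  x^+=-3.4560  v^+=0.0250  a^+=-1.3878
step 2: x_pred=-4.1948  r=6.1948  x^+=-1.2275  v^+=0.3731  a^+=-0.1854
step 3: x_pred=-0.9379  r=6.1879  x^+=2.0261  v^+=1.9818  a^+=1.0157
step 4: x_pred=4.6669  r=-10.5069  x^+=-0.3659  v^+=-0.0137  a^+=-1.0237
step 5: x_pred=-0.9446  r=2.9646  x^+=0.4755  v^+=-0.2246  a^+=-0.4483
step 6: x_pred=-0.0075  r=2.2475  x^+=1.0690  v^+=-0.0403  a^+=-0.0120
step 7: x_pred=1.0201  r=-6.1201  x^+=-1.9114  v^+=-1.8365  a^+=-1.2000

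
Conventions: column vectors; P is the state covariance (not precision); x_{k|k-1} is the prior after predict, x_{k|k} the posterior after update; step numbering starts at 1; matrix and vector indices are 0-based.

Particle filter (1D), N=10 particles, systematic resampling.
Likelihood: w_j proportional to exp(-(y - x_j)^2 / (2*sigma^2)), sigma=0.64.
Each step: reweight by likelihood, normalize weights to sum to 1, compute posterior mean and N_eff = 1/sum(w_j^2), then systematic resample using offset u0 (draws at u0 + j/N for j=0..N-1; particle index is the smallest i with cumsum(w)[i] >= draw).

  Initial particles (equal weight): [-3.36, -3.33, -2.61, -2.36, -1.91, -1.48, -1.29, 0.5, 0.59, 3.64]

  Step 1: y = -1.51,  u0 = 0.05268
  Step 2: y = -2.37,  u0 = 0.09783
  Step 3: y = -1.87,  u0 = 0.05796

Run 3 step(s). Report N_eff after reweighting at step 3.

step 1: w=[0.0044, 0.0051, 0.0662, 0.1200, 0.2384, 0.2894, 0.2731, 0.0021, 0.0013, 0.0000]  mean=-1.7218  Neff=4.2732  idx=[2, 3, 4, 4, 5, 5, 5, 6, 6, 6]
step 2: w=[0.1746, 0.1872, 0.1446, 0.1446, 0.0712, 0.0712, 0.0712, 0.0451, 0.0451, 0.0451]  mean=-1.9407  Neff=7.7708  idx=[0, 1, 1, 2, 2, 3, 4, 6, 7, 9]
step 3: w=[0.0642, 0.0934, 0.0934, 0.1250, 0.1250, 0.1250, 0.1040, 0.1040, 0.0830, 0.0830]  mean=-1.8466  Neff=9.6294  idx=[0, 2, 3, 3, 4, 5, 6, 7, 8, 9]

N_eff = 9.6294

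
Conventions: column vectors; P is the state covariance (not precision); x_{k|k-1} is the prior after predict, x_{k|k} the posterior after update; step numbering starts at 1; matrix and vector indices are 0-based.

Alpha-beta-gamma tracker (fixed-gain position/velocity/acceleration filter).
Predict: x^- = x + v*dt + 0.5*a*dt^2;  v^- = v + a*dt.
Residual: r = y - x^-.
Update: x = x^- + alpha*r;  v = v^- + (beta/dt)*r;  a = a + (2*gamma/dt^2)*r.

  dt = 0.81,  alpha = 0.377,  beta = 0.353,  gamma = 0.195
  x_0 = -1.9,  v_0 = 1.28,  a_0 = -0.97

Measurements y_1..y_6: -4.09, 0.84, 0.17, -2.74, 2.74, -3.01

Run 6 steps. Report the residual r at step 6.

step 1: x_pred=-1.1814  r=-2.9086  x^+=-2.2779  v^+=-0.7733  a^+=-2.6989
step 2: x_pred=-3.7897  r=4.6297  x^+=-2.0443  v^+=-0.9418  a^+=0.0531
step 3: x_pred=-2.7897  r=2.9597  x^+=-1.6739  v^+=0.3911  a^+=1.8124
step 4: x_pred=-0.7626  r=-1.9774  x^+=-1.5081  v^+=0.9973  a^+=0.6370
step 5: x_pred=-0.4913  r=3.2313  x^+=0.7269  v^+=2.9215  a^+=2.5577
step 6: x_pred=3.9324  r=-6.9424  x^+=1.3151  v^+=1.9677  a^+=-1.5690

resid = -6.9424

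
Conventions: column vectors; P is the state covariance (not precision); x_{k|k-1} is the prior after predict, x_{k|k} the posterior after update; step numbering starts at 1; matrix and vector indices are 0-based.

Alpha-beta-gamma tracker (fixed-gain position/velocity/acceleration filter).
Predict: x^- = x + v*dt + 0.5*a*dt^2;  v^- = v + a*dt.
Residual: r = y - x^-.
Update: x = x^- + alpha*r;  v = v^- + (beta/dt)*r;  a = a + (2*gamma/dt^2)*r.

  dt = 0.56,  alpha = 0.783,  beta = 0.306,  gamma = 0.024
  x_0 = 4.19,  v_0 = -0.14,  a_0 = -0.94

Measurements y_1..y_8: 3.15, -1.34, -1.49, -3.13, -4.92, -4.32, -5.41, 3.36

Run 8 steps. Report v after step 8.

step 1: x_pred=3.9642  r=-0.8142  x^+=3.3267  v^+=-1.1113  a^+=-1.0646
step 2: x_pred=2.5374  r=-3.8774  x^+=-0.4986  v^+=-3.8262  a^+=-1.6581
step 3: x_pred=-2.9013  r=1.4113  x^+=-1.7962  v^+=-3.9836  a^+=-1.4421
step 4: x_pred=-4.2532  r=1.1232  x^+=-3.3737  v^+=-4.1774  a^+=-1.2702
step 5: x_pred=-5.9123  r=0.9923  x^+=-5.1353  v^+=-4.3465  a^+=-1.1183
step 6: x_pred=-7.7447  r=3.4247  x^+=-5.0632  v^+=-3.1014  a^+=-0.5941
step 7: x_pred=-6.8931  r=1.4831  x^+=-5.7318  v^+=-2.6237  a^+=-0.3671
step 8: x_pred=-7.2587  r=10.6187  x^+=1.0557  v^+=2.9731  a^+=1.2582

v_post = 2.9731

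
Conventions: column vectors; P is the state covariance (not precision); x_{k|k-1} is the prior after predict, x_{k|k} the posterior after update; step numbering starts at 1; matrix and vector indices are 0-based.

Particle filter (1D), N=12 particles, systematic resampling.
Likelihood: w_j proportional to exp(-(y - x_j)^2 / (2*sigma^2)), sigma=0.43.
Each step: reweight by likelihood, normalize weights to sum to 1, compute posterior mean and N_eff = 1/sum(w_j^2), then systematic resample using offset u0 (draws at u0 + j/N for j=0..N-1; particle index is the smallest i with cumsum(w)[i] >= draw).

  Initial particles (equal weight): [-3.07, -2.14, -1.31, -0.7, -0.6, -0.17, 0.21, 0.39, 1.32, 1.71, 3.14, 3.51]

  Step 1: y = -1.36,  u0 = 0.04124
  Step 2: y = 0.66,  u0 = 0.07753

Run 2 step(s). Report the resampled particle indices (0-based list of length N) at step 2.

resampled_idx = [8, 8, 9, 9, 10, 10, 10, 10, 11, 11, 11, 11]

step 1: w=[0.0002, 0.1117, 0.5750, 0.1782, 0.1214, 0.0126, 0.0007, 0.0001, 0.0000, 0.0000, 0.0000, 0.0000]  mean=-1.1925  Neff=2.5658  idx=[1, 2, 2, 2, 2, 2, 2, 2, 3, 3, 4, 4]
step 2: w=[0.0000, 0.0007, 0.0007, 0.0007, 0.0007, 0.0007, 0.0007, 0.0007, 0.1642, 0.1642, 0.3334, 0.3334]  mean=-0.6362  Neff=3.6193  idx=[8, 8, 9, 9, 10, 10, 10, 10, 11, 11, 11, 11]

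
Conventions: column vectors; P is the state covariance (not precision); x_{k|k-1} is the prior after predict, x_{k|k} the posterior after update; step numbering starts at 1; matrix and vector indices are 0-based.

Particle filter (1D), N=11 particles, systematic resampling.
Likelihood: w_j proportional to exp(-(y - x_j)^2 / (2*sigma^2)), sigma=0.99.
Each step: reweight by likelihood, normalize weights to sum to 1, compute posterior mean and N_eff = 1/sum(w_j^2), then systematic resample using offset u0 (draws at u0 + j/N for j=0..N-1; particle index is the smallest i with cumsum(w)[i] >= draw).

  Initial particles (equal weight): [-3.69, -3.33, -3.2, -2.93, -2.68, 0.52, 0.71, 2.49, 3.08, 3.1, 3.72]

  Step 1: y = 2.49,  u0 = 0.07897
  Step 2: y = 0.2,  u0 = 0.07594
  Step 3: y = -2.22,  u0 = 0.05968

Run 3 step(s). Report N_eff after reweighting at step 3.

step 1: w=[0.0000, 0.0000, 0.0000, 0.0000, 0.0000, 0.0399, 0.0574, 0.2887, 0.2418, 0.2388, 0.1335]  mean=2.7618  Neff=4.5138  idx=[6, 7, 7, 7, 8, 8, 8, 9, 9, 10, 10]
step 2: w=[0.7569, 0.0595, 0.0595, 0.0595, 0.0126, 0.0126, 0.0126, 0.0118, 0.0118, 0.0016, 0.0016]  mean=1.1832  Neff=1.7114  idx=[0, 0, 0, 0, 0, 0, 0, 0, 1, 3, 7]
step 3: w=[0.1250, 0.1250, 0.1250, 0.1250, 0.1250, 0.1250, 0.1250, 0.1250, 0.0001, 0.0001, 0.0000]  mean=0.7104  Neff=8.0040  idx=[0, 1, 1, 2, 3, 4, 4, 5, 6, 7, 7]

N_eff = 8.0040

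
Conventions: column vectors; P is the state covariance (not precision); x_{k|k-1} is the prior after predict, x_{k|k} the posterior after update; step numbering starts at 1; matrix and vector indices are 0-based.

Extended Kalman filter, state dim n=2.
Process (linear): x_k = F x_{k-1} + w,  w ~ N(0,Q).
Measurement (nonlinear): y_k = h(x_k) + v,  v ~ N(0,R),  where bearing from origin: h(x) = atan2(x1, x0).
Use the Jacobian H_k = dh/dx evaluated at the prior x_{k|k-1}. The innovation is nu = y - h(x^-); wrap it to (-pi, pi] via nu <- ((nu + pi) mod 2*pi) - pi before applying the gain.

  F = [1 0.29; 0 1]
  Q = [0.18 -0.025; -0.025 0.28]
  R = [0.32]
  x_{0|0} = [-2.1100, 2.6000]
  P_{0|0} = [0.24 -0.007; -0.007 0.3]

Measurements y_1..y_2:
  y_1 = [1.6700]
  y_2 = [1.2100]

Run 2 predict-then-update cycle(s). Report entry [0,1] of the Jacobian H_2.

step 1: x^-=[-1.3560, 2.6000]  P^-=[0.4412 0.0550; 0.0550 0.5800]  H_jac=[-0.3024 -0.1577]  S=[0.3800]  K=[-0.3739; -0.2845]  nu=[-0.3815]  x^+=[-1.2134, 2.7085]  P^+=[0.3881 0.0146; 0.0146 0.5493]
step 2: x^-=[-0.4279, 2.7085]  P^-=[0.6227 0.1489; 0.1489 0.8293]  H_jac=[-0.3602 -0.0569]  S=[0.4096]  K=[-0.5683; -0.2461]  nu=[-0.5175]  x^+=[-0.1338, 2.8359]  P^+=[0.4904 0.0916; 0.0916 0.8044]

H_jac[0,1] = -0.0569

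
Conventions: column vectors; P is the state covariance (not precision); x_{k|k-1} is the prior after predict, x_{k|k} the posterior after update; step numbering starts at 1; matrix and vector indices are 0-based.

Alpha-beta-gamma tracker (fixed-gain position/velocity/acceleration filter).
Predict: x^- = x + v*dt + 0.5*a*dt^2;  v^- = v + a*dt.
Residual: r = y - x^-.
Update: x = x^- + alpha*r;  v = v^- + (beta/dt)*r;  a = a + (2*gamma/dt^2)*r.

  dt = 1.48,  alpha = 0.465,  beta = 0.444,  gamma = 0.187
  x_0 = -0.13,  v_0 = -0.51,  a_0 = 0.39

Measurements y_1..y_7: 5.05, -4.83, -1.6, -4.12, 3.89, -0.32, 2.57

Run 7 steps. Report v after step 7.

v_post = 3.9907

step 1: x_pred=-0.4577  r=5.5077  x^+=2.1034  v^+=1.7195  a^+=1.3304
step 2: x_pred=6.1053  r=-10.9353  x^+=1.0204  v^+=0.4079  a^+=-0.5367
step 3: x_pred=1.0363  r=-2.6363  x^+=-0.1896  v^+=-1.1774  a^+=-0.9869
step 4: x_pred=-3.0129  r=-1.1071  x^+=-3.5277  v^+=-2.9701  a^+=-1.1759
step 5: x_pred=-9.2112  r=13.1012  x^+=-3.1192  v^+=-0.7800  a^+=1.0611
step 6: x_pred=-3.1115  r=2.7915  x^+=-1.8135  v^+=1.6278  a^+=1.5377
step 7: x_pred=2.2798  r=0.2902  x^+=2.4147  v^+=3.9907  a^+=1.5873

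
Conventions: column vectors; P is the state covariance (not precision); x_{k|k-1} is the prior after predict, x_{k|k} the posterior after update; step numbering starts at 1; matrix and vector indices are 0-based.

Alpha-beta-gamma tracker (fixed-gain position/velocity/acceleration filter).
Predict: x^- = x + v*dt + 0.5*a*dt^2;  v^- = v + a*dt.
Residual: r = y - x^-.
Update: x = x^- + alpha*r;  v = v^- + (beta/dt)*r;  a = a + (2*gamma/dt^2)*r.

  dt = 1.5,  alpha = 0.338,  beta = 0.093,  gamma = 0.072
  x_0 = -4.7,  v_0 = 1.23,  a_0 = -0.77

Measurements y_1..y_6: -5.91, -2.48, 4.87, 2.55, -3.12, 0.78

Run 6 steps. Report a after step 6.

step 1: x_pred=-3.7213  r=-2.1887  x^+=-4.4610  v^+=-0.0607  a^+=-0.9101
step 2: x_pred=-5.5759  r=3.0959  x^+=-4.5295  v^+=-1.2339  a^+=-0.7119
step 3: x_pred=-7.1813  r=12.0513  x^+=-3.1079  v^+=-1.5546  a^+=0.0593
step 4: x_pred=-5.3731  r=7.9231  x^+=-2.6951  v^+=-0.9744  a^+=0.5664
step 5: x_pred=-3.5194  r=0.3994  x^+=-3.3844  v^+=-0.1000  a^+=0.5920
step 6: x_pred=-2.8684  r=3.6484  x^+=-1.6352  v^+=1.0142  a^+=0.8255

a_post = 0.8255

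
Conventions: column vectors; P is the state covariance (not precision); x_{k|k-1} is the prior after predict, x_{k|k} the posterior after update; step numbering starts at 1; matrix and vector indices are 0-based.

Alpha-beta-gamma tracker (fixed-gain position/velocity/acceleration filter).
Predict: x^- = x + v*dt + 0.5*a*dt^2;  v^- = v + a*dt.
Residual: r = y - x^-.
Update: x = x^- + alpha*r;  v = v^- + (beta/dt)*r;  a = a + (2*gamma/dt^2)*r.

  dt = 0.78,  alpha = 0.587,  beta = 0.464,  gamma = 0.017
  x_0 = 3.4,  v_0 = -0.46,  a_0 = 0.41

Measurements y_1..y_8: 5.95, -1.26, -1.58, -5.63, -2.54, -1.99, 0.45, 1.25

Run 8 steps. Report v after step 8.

step 1: x_pred=3.1659  r=2.7841  x^+=4.8002  v^+=1.5160  a^+=0.5656
step 2: x_pred=6.1547  r=-7.4147  x^+=1.8023  v^+=-2.4537  a^+=0.1512
step 3: x_pred=-0.0656  r=-1.5144  x^+=-0.9545  v^+=-3.2366  a^+=0.0666
step 4: x_pred=-3.4588  r=-2.1712  x^+=-4.7333  v^+=-4.4762  a^+=-0.0547
step 5: x_pred=-8.2414  r=5.7014  x^+=-4.8947  v^+=-1.1273  a^+=0.2639
step 6: x_pred=-5.6937  r=3.7037  x^+=-3.5196  v^+=1.2817  a^+=0.4709
step 7: x_pred=-2.3766  r=2.8266  x^+=-0.7174  v^+=3.3305  a^+=0.6288
step 8: x_pred=2.0717  r=-0.8217  x^+=1.5894  v^+=3.3322  a^+=0.5829

v_post = 3.3322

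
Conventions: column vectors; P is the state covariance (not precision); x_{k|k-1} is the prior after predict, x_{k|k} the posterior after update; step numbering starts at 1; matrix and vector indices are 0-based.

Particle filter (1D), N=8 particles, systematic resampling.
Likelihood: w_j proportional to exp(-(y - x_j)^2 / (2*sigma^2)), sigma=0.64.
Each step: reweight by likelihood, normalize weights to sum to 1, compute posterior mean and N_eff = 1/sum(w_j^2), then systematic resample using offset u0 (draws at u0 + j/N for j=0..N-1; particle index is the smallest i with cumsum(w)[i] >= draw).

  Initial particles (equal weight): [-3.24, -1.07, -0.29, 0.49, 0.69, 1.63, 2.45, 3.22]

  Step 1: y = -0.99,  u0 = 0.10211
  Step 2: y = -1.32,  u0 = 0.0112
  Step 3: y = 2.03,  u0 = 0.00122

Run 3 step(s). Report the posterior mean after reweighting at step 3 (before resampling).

step 1: w=[0.0013, 0.6031, 0.3342, 0.0419, 0.0194, 0.0001, 0.0000, 0.0000]  mean=-0.7121  Neff=2.0941  idx=[1, 1, 1, 1, 1, 2, 2, 3]
step 2: w=[0.1782, 0.1782, 0.1782, 0.1782, 0.1782, 0.0527, 0.0527, 0.0035]  mean=-0.9823  Neff=6.0835  idx=[0, 0, 1, 2, 2, 3, 4, 4]
step 3: w=[0.1250, 0.1250, 0.1250, 0.1250, 0.1250, 0.1250, 0.1250, 0.1250]  mean=-1.0700  Neff=8.0000  idx=[0, 1, 2, 3, 4, 5, 6, 7]

post_mean = -1.0700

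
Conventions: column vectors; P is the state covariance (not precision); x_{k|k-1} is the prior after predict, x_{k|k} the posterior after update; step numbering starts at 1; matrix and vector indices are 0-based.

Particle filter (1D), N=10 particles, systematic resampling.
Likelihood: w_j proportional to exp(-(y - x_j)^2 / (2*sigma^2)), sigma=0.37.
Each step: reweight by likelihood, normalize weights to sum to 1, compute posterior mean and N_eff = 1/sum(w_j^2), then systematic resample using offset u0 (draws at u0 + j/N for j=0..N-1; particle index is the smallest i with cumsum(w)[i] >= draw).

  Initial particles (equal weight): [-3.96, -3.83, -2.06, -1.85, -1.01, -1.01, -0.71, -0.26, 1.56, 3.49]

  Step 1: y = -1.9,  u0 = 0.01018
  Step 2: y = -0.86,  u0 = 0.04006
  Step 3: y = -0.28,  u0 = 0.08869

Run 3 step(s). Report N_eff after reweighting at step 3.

step 1: w=[0.0000, 0.0000, 0.4513, 0.4910, 0.0275, 0.0275, 0.0028, 0.0000, 0.0000, 0.0000]  mean=-1.8954  Neff=2.2410  idx=[2, 2, 2, 2, 2, 3, 3, 3, 3, 3]
step 2: w=[0.0314, 0.0314, 0.0314, 0.0314, 0.0314, 0.1686, 0.1686, 0.1686, 0.1686, 0.1686]  mean=-1.8830  Neff=6.8017  idx=[1, 4, 5, 6, 6, 7, 7, 8, 9, 9]
step 3: w=[0.0094, 0.0094, 0.1227, 0.1227, 0.1227, 0.1227, 0.1227, 0.1227, 0.1227, 0.1227]  mean=-1.8539  Neff=8.2971  idx=[2, 3, 4, 5, 5, 6, 7, 8, 9, 9]

N_eff = 8.2971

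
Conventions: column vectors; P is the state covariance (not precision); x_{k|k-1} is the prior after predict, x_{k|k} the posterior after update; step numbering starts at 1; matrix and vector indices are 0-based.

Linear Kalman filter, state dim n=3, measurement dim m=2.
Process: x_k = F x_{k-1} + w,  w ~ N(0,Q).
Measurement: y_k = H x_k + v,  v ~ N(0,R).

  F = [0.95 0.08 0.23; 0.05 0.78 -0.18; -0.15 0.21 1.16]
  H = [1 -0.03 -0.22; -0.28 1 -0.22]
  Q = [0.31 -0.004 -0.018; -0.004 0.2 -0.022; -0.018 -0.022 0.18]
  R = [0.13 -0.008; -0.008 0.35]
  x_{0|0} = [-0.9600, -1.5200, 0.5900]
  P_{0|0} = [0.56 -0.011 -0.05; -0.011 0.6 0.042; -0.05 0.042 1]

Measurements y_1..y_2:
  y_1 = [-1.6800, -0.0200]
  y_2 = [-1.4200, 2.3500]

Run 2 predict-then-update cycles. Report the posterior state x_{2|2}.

x_post = [-1.8905, 0.3994, -1.5869]

step 1: x^-=[-0.8979, -1.3398, 0.5092]  P^-=[0.8502 0.0254 0.1296; 0.0254 0.5871 -0.1034; 0.1296 -0.1034 1.6032]  S=[0.9984 -0.1590; -0.1590 1.1286]  K=[0.8063 -0.1002; 0.1182 0.5507; -0.2965 -0.4780]  nu=[-0.7103, 1.1804]  x^+=[-1.5888, -0.7737, 0.1555]  P^+=[0.1641 0.0611 0.2577; 0.0611 0.2516 0.1938; 0.2577 0.1938 1.3026]
step 2: x^-=[-1.5355, -0.7109, 0.2562]  P^-=[0.6577 0.0020 0.6242; 0.0020 0.3414 -0.0706; 0.6242 -0.0706 1.9485]  S=[0.6066 -0.1899; -0.1899 0.9441]  K=[0.8023 -0.1770; 0.1389 0.4054; 0.1093 -0.6920]  nu=[0.1505, 2.6874]  x^+=[-1.8905, 0.3994, -1.5869]  P^+=[0.1837 0.0592 0.3463; 0.0592 0.1959 0.1752; 0.3463 0.1752 1.4604]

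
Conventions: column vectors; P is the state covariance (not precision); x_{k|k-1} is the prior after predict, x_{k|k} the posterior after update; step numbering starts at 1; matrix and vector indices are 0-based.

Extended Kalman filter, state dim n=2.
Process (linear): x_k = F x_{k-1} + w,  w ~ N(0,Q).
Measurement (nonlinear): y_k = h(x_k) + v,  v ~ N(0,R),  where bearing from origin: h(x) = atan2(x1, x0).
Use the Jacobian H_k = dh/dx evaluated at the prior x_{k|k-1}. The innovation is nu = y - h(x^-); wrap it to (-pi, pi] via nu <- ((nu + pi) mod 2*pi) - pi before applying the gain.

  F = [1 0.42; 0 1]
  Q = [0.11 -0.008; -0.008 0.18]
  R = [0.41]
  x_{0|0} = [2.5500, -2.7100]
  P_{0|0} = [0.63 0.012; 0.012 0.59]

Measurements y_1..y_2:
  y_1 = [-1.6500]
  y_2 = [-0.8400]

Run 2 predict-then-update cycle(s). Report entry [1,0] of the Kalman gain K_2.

step 1: x^-=[1.4118, -2.7100]  P^-=[0.8542 0.2518; 0.2518 0.7700]  H_jac=[0.2902 0.1512]  S=[0.5217]  K=[0.5482; 0.3633]  nu=[-0.5595]  x^+=[1.1051, -2.9132]  P^+=[0.6974 0.1479; 0.1479 0.7012]
step 2: x^-=[-0.1185, -2.9132]  P^-=[1.0553 0.4344; 0.4344 0.8812]  H_jac=[0.3427 -0.0139]  S=[0.5300]  K=[0.6710; 0.2577]  nu=[0.7714]  x^+=[0.3992, -2.7144]  P^+=[0.8167 0.3428; 0.3428 0.8460]

K[1,0] = 0.2577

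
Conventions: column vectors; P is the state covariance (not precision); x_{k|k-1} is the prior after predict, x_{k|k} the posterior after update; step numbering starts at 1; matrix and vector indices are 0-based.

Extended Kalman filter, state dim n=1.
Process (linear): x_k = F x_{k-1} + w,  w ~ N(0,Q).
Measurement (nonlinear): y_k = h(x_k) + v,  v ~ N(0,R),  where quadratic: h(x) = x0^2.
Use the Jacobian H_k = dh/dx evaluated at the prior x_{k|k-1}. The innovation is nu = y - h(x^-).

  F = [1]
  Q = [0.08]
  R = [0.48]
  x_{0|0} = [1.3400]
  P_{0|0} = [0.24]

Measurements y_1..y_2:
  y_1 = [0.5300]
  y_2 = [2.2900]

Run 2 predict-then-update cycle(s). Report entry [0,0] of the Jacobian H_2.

H_jac[0,0] = 1.8987

step 1: x^-=[1.3400]  P^-=[0.3200]  H_jac=[2.6800]  S=[2.7784]  K=[0.3087]  nu=[-1.2656]  x^+=[0.9493]  P^+=[0.0553]
step 2: x^-=[0.9493]  P^-=[0.1353]  H_jac=[1.8987]  S=[0.9677]  K=[0.2654]  nu=[1.3887]  x^+=[1.3180]  P^+=[0.0671]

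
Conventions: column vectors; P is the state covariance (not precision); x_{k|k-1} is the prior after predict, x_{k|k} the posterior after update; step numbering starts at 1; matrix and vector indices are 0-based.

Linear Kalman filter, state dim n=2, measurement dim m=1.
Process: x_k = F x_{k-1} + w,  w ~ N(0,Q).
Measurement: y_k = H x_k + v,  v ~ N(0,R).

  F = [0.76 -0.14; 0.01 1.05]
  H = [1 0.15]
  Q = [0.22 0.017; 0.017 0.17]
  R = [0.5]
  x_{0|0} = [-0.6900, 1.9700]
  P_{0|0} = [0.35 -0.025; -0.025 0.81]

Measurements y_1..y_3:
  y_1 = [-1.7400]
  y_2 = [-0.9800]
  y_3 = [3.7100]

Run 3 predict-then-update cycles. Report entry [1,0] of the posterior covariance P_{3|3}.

step 1: x^-=[-0.8002, 2.0616]  P^-=[0.4434 -0.1193; -0.1193 1.0625]  S=[0.9315]  K=[0.4568; 0.0430]  nu=[-1.2490]  x^+=[-1.3707, 2.0079]  P^+=[0.2490 -0.1376; -0.1376 1.0608]
step 2: x^-=[-1.3228, 2.0946]  P^-=[0.4139 -0.2467; -0.2467 1.3367]  S=[0.8700]  K=[0.4332; -0.0531]  nu=[0.0287]  x^+=[-1.3104, 2.0931]  P^+=[0.2506 -0.2267; -0.2267 1.3342]
step 3: x^-=[-1.2890, 2.1846]  P^-=[0.4391 -0.3578; -0.3578 1.6363]  S=[0.8686]  K=[0.4438; -0.1293]  nu=[4.6713]  x^+=[0.7841, 1.5804]  P^+=[0.2681 -0.3079; -0.3079 1.6217]

P_post[1,0] = -0.3079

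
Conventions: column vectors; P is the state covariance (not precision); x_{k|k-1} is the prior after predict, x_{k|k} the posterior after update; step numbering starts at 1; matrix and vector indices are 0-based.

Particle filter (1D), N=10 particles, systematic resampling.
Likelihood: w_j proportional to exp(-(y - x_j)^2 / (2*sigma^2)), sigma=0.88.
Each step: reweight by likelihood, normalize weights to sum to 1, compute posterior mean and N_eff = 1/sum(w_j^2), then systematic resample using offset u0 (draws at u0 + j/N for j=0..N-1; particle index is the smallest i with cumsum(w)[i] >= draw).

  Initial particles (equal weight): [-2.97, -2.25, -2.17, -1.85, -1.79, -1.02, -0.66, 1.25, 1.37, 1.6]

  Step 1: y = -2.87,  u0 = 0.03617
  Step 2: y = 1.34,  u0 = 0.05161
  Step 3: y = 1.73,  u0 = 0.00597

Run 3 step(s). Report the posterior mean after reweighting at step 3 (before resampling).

step 1: w=[0.2732, 0.2145, 0.2004, 0.1405, 0.1295, 0.0302, 0.0117, 0.0000, 0.0000, 0.0000]  mean=-2.2591  Neff=5.0412  idx=[0, 0, 0, 1, 1, 2, 2, 3, 4, 4]
step 2: w=[0.0010, 0.0010, 0.0010, 0.0393, 0.0393, 0.0567, 0.0567, 0.2264, 0.2893, 0.2893]  mean=-1.8864  Neff=4.3834  idx=[4, 6, 7, 7, 8, 8, 8, 9, 9, 9]
step 3: w=[0.0138, 0.0208, 0.0975, 0.0975, 0.1284, 0.1284, 0.1284, 0.1284, 0.1284, 0.1284]  mean=-1.8160  Neff=8.4356  idx=[0, 2, 3, 4, 5, 6, 6, 7, 8, 9]

post_mean = -1.8160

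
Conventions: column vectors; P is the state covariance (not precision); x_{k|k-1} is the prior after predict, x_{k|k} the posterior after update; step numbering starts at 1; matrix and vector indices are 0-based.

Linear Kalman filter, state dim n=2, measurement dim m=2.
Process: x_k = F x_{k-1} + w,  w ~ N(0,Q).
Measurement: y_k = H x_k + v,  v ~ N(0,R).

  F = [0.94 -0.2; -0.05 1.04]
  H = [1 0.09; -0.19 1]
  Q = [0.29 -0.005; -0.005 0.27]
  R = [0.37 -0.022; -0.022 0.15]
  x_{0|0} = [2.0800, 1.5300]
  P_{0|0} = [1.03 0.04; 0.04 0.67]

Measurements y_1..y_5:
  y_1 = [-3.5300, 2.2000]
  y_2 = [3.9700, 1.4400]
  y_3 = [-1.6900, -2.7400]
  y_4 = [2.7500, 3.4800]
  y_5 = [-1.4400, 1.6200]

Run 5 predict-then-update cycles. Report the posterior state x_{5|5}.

x_post = [-0.5786, 1.6867]

step 1: x^-=[1.6492, 1.4872]  P^-=[1.2119 -0.1533; -0.1533 0.9931]  S=[1.5623 -0.3135; -0.3135 1.2451]  K=[0.7426 -0.1210; 0.1305 0.8538]  nu=[-5.3130, 1.0261]  x^+=[-2.4203, 1.6703]  P^+=[0.2758 0.0179; 0.0179 0.1286]
step 2: x^-=[-2.6091, 1.8581]  P^-=[0.5321 -0.0270; -0.0270 0.4079]  S=[0.9005 -0.1130; -0.1130 0.5874]  K=[0.5747 -0.1076; 0.1014 0.7227]  nu=[6.4119, -0.9138]  x^+=[1.1740, 1.8478]  P^+=[0.2139 0.0119; 0.0119 0.1084]
step 3: x^-=[0.7340, 1.8631]  P^-=[0.4789 -0.0259; -0.0259 0.3866]  S=[0.8474 -0.1037; -0.1037 0.5637]  K=[0.5494 -0.1063; 0.0976 0.7125]  nu=[-2.5916, -4.4636]  x^+=[-0.2153, -1.5702]  P^+=[0.2046 0.0108; 0.0108 0.1068]
step 4: x^-=[0.1117, -1.6222]  P^-=[0.4710 -0.0261; -0.0261 0.3849]  S=[0.8394 -0.1025; -0.1025 0.5618]  K=[0.5453 -0.1063; 0.0971 0.7116]  nu=[2.7843, 5.1234]  x^+=[1.0856, 2.2940]  P^+=[0.2032 0.0107; 0.0107 0.1066]
step 5: x^-=[0.5617, 2.3315]  P^-=[0.4698 -0.0262; -0.0262 0.3847]  S=[0.8382 -0.1024; -0.1024 0.5616]  K=[0.5447 -0.1063; 0.0970 0.7115]  nu=[-2.2115, -0.6047]  x^+=[-0.5786, 1.6867]  P^+=[0.2029 0.0106; 0.0106 0.1066]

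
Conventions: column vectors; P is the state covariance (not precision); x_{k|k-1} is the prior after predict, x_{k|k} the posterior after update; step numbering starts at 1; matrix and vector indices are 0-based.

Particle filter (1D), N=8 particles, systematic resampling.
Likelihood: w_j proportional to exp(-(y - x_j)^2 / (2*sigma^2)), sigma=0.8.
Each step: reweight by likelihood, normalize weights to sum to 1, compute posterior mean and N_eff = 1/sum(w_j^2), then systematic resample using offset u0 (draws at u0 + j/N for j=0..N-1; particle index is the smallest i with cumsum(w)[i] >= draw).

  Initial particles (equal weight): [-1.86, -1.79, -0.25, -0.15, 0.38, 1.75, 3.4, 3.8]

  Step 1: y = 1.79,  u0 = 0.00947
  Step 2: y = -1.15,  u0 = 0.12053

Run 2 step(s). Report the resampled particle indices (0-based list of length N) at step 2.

resampled_idx = [0, 0, 0, 0, 0, 0, 1, 4]

step 1: w=[0.0000, 0.0000, 0.0262, 0.0358, 0.1433, 0.6764, 0.0894, 0.0288]  mean=1.6397  Neff=2.0456  idx=[2, 4, 5, 5, 5, 5, 5, 6]
step 2: w=[0.7601, 0.2299, 0.0020, 0.0020, 0.0020, 0.0020, 0.0020, 0.0000]  mean=-0.0851  Neff=1.5857  idx=[0, 0, 0, 0, 0, 0, 1, 4]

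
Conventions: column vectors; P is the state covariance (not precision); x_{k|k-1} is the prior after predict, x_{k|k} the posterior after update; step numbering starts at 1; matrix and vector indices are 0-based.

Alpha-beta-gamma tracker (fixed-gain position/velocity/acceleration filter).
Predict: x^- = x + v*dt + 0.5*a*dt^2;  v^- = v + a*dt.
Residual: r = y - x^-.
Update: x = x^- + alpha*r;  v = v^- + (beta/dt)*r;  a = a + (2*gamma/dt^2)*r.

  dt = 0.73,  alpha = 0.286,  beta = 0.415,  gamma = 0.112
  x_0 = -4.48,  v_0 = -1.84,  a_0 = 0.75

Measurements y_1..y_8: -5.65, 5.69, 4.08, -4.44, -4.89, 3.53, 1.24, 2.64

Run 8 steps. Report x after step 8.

step 1: x_pred=-5.6234  r=-0.0266  x^+=-5.6310  v^+=-1.3076  a^+=0.7388
step 2: x_pred=-6.3887  r=12.0787  x^+=-2.9342  v^+=6.0983  a^+=5.8160
step 3: x_pred=3.0673  r=1.0127  x^+=3.3569  v^+=10.9197  a^+=6.2417
step 4: x_pred=12.9914  r=-17.4314  x^+=8.0060  v^+=5.5665  a^+=-1.0855
step 5: x_pred=11.7804  r=-16.6704  x^+=7.0126  v^+=-4.7029  a^+=-8.0927
step 6: x_pred=1.4233  r=2.1067  x^+=2.0258  v^+=-9.4129  a^+=-7.2072
step 7: x_pred=-6.7660  r=8.0060  x^+=-4.4763  v^+=-10.1228  a^+=-3.8419
step 8: x_pred=-12.8896  r=15.5296  x^+=-8.4481  v^+=-4.0989  a^+=2.6858

x_post = -8.4481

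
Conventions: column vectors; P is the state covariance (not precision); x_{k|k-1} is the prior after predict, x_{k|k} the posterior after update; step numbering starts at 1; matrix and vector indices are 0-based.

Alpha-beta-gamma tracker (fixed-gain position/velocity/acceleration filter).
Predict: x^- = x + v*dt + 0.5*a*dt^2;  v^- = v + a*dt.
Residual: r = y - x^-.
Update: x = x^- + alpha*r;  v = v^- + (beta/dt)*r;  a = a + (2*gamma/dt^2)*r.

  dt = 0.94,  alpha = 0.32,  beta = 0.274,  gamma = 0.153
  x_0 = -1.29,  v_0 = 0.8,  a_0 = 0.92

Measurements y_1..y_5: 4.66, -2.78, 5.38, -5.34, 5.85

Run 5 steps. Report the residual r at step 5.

resid = 5.6339

step 1: x_pred=-0.1315  r=4.7915  x^+=1.4018  v^+=3.0615  a^+=2.5794
step 2: x_pred=5.4191  r=-8.1991  x^+=2.7954  v^+=3.0961  a^+=-0.2601
step 3: x_pred=5.5909  r=-0.2109  x^+=5.5234  v^+=2.7902  a^+=-0.3331
step 4: x_pred=7.9990  r=-13.3390  x^+=3.7305  v^+=-1.4111  a^+=-4.9525
step 5: x_pred=0.2161  r=5.6339  x^+=2.0189  v^+=-4.4242  a^+=-3.0014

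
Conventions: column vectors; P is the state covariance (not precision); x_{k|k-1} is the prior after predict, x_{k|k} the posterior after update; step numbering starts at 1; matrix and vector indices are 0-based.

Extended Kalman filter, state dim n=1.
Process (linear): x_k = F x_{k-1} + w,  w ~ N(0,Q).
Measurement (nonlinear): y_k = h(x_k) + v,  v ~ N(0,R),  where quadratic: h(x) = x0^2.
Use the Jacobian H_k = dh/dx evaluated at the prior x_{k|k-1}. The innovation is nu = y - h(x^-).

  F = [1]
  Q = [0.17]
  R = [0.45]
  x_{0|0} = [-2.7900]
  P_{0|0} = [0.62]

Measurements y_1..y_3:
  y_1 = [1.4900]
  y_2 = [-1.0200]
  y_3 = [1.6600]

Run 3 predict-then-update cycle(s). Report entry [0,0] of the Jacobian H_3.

step 1: x^-=[-2.7900]  P^-=[0.7900]  H_jac=[-5.5800]  S=[25.0478]  K=[-0.1760]  nu=[-6.2941]  x^+=[-1.6823]  P^+=[0.0142]
step 2: x^-=[-1.6823]  P^-=[0.1842]  H_jac=[-3.3646]  S=[2.5351]  K=[-0.2445]  nu=[-3.8501]  x^+=[-0.7411]  P^+=[0.0327]
step 3: x^-=[-0.7411]  P^-=[0.2027]  H_jac=[-1.4822]  S=[0.8953]  K=[-0.3356]  nu=[1.1108]  x^+=[-1.1138]  P^+=[0.1019]

H_jac[0,0] = -1.4822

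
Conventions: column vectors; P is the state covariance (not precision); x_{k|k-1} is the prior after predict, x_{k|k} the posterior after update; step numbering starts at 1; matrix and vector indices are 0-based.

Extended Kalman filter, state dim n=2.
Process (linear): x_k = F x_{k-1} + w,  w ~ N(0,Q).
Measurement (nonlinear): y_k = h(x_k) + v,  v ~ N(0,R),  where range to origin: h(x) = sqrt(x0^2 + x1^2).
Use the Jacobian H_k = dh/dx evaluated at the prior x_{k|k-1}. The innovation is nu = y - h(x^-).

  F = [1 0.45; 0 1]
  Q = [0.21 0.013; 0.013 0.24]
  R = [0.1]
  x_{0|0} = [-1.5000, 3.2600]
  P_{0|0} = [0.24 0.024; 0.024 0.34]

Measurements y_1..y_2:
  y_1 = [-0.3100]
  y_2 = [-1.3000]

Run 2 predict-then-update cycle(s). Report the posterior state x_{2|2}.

x_post = [1.0960, 0.2348]

step 1: x^-=[-0.0330, 3.2600]  P^-=[0.5404 0.1900; 0.1900 0.5800]  H_jac=[-0.0101 0.9999]  S=[0.6761]  K=[0.2729; 0.8549]  nu=[-3.5702]  x^+=[-1.0073, 0.2078]  P^+=[0.4901 0.0323; 0.0323 0.0858]
step 2: x^-=[-0.9138, 0.2078]  P^-=[0.7465 0.0839; 0.0839 0.3258]  H_jac=[-0.9751 0.2218]  S=[0.7895]  K=[-0.8984; -0.0121]  nu=[-2.2371]  x^+=[1.0960, 0.2348]  P^+=[0.1093 0.0753; 0.0753 0.3257]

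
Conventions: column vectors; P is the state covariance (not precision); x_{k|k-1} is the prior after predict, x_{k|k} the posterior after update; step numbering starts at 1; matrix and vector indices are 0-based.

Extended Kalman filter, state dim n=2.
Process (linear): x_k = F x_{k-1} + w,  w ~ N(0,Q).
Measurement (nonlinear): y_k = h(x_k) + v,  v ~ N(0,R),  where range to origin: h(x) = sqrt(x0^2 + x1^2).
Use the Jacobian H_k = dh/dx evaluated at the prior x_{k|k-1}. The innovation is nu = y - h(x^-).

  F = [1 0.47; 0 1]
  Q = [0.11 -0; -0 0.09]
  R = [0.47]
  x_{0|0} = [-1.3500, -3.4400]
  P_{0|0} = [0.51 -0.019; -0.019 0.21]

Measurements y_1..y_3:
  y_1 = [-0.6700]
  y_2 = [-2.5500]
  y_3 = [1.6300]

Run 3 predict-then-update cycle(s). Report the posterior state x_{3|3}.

step 1: x^-=[-2.9668, -3.4400]  P^-=[0.6485 0.0797; 0.0797 0.3000]  H_jac=[-0.6531 -0.7573]  S=[0.9975]  K=[-0.4851; -0.2799]  nu=[-5.2126]  x^+=[-0.4380, -1.9808]  P^+=[0.4138 -0.0558; -0.0558 0.2218]
step 2: x^-=[-1.3690, -1.9808]  P^-=[0.5204 0.0485; 0.0485 0.3118]  H_jac=[-0.5686 -0.8226]  S=[0.8946]  K=[-0.3753; -0.3176]  nu=[-4.9579]  x^+=[0.4917, -0.4063]  P^+=[0.3943 -0.0581; -0.0581 0.2216]
step 3: x^-=[0.3007, -0.4063]  P^-=[0.4987 0.0460; 0.0460 0.3116]  H_jac=[0.5949 -0.8038]  S=[0.8038]  K=[0.3230; -0.2776]  nu=[1.1245]  x^+=[0.6640, -0.7184]  P^+=[0.4148 0.1181; 0.1181 0.2497]

x_post = [0.6640, -0.7184]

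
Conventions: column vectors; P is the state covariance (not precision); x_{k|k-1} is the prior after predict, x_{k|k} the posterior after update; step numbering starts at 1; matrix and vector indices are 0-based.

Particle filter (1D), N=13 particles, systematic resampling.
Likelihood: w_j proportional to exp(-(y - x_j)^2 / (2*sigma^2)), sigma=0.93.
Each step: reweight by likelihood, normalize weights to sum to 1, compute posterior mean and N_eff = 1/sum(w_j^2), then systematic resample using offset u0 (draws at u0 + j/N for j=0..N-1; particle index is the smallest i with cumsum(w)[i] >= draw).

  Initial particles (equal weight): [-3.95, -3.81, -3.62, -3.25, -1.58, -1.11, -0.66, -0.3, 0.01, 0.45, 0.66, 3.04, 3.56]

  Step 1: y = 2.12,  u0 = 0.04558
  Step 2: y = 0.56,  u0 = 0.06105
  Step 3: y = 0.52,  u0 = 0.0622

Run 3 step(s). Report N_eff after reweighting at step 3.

step 1: w=[0.0000, 0.0000, 0.0000, 0.0000, 0.0002, 0.0016, 0.0075, 0.0221, 0.0498, 0.1303, 0.1906, 0.4007, 0.1971]  mean=2.0910  Neff=3.9102  idx=[8, 9, 9, 10, 10, 11, 11, 11, 11, 11, 12, 12, 12]
step 2: w=[0.1688, 0.1997, 0.1997, 0.1999, 0.1999, 0.0057, 0.0057, 0.0057, 0.0057, 0.0057, 0.0011, 0.0011, 0.0011]  mean=0.5444  Neff=5.3099  idx=[0, 0, 1, 1, 2, 2, 2, 3, 3, 3, 4, 4, 7]
step 3: w=[0.0737, 0.0737, 0.0854, 0.0854, 0.0854, 0.0854, 0.0854, 0.0847, 0.0847, 0.0847, 0.0847, 0.0847, 0.0022]  mean=0.4797  Neff=12.0205  idx=[0, 1, 2, 3, 4, 5, 6, 7, 8, 9, 10, 10, 11]

N_eff = 12.0205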